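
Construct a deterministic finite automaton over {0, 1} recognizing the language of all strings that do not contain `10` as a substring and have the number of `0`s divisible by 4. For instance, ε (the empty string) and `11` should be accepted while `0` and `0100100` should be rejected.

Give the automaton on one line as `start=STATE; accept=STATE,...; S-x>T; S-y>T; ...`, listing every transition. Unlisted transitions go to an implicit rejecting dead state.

Handle the two conditions separately and then intersect. One (3 states) tracks partial matches of the forbidden pattern `10`; the other (4 states) tracks the count of `0`s modulo 4. Each combined state is a pair, one component from each; accept when both components accept. After merging equivalent states the machine shrinks.
With 6 states:
        0   1  
>* q0   q1  q2 
   q1   q3  q4 
 * q2   q4  q2 
   q3   q5  q4 
   q4   q4  q4 
   q5   q0  q4 
(> = start, * = accepting)

start=q0; accept=q0,q2; q0-0>q1; q0-1>q2; q1-0>q3; q1-1>q4; q2-0>q4; q2-1>q2; q3-0>q5; q3-1>q4; q4-0>q4; q4-1>q4; q5-0>q0; q5-1>q4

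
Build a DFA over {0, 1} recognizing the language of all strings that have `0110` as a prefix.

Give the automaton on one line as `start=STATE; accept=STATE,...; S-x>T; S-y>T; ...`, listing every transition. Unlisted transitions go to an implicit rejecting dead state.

start=S0; accept=S4; S0-0>S1; S0-1>S5; S1-0>S5; S1-1>S2; S2-0>S5; S2-1>S3; S3-0>S4; S3-1>S5; S4-0>S4; S4-1>S4; S5-0>S5; S5-1>S5

Check the first 4 symbols one by one: S0 through S3 record how many have matched `0110` so far; any wrong symbol goes to the dead state S5. After all 4 match we enter the accepting sink S4.
6 states suffice.
        0   1  
>  S0   S1  S5 
   S1   S5  S2 
   S2   S5  S3 
   S3   S4  S5 
 * S4   S4  S4 
   S5   S5  S5 
(> = start, * = accepting)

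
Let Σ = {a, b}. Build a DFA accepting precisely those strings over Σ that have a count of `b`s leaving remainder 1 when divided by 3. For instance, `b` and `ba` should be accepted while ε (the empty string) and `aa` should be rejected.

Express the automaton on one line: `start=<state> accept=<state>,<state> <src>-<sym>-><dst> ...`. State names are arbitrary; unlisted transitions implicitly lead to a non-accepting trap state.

Keep the running count of `b`s modulo 3: each `b` advances along the cycle q0 → q1 → q2 → q0 while other symbols loop. Accept at q1.
With 3 states:
        a   b  
>  q0   q0  q1 
 * q1   q1  q2 
   q2   q2  q0 
(> = start, * = accepting)

start=q0 accept=q1 q0-a->q0 q0-b->q1 q1-a->q1 q1-b->q2 q2-a->q2 q2-b->q0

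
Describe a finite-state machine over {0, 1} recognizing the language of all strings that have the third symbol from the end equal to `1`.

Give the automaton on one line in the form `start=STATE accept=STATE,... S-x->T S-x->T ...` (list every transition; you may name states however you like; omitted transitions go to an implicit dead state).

start=S0 accept=S11,S12,S13,S14 S0-0->S1 S0-1->S2 S1-0->S3 S1-1->S4 S2-0->S5 S2-1->S6 S3-0->S7 S3-1->S8 S4-0->S9 S4-1->S10 S5-0->S11 S5-1->S12 S6-0->S13 S6-1->S14 S7-0->S7 S7-1->S8 S8-0->S9 S8-1->S10 S9-0->S11 S9-1->S12 S10-0->S13 S10-1->S14 S11-0->S7 S11-1->S8 S12-0->S9 S12-1->S10 S13-0->S11 S13-1->S12 S14-0->S13 S14-1->S14

A DFA must remember the last 3 symbols (since which symbol is third-to-last isn't known until the input ends). Use one state per possible window of the last ≤3 symbols; accept from those whose window starts with `1`.
          0    1  
>  S0     S1   S2 
   S1     S3   S4 
   S2     S5   S6 
   S3     S7   S8 
   S4     S9  S10 
   S5    S11  S12 
   S6    S13  S14 
   S7     S7   S8 
   S8     S9  S10 
   S9    S11  S12 
   S10   S13  S14 
 * S11    S7   S8 
 * S12    S9  S10 
 * S13   S11  S12 
 * S14   S13  S14 
(> = start, * = accepting)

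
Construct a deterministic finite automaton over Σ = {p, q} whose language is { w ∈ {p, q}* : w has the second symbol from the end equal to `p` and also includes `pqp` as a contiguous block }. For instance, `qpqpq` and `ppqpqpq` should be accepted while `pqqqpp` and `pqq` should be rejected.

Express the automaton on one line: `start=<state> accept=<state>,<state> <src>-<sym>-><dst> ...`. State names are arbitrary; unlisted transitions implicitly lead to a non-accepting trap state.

Handle the two conditions separately and then intersect. The first has 7 states tracking the last 2 symbols read; the second has 4 states tracking whether and how much of `pqp` has been seen. A product state is a pair (one from each), accepting exactly when both do. Equivalent product states are then merged.
With 7 states:
       p  q 
>  A   B  A 
   B   B  C 
   C   D  A 
   D   E  F 
 * E   E  F 
 * F   D  G 
   G   D  G 
(> = start, * = accepting)

start=A accept=E,F A-p->B A-q->A B-p->B B-q->C C-p->D C-q->A D-p->E D-q->F E-p->E E-q->F F-p->D F-q->G G-p->D G-q->G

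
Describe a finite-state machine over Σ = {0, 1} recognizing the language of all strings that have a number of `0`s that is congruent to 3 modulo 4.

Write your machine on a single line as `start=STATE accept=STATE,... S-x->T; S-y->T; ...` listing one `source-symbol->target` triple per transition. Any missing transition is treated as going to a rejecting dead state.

The only thing that matters is how many `0`s have appeared, reduced mod 4. Use one state per residue: q0 for 0, …, q3 for 3. Reading `0` moves to the next residue; anything else stays put. q3 is accepting.
4 states suffice.
        0   1  
>  q0   q1  q0 
   q1   q2  q1 
   q2   q3  q2 
 * q3   q0  q3 
(> = start, * = accepting)

start=q0; accept=q3; q0-0->q1; q0-1->q0; q1-0->q2; q1-1->q1; q2-0->q3; q2-1->q2; q3-0->q0; q3-1->q3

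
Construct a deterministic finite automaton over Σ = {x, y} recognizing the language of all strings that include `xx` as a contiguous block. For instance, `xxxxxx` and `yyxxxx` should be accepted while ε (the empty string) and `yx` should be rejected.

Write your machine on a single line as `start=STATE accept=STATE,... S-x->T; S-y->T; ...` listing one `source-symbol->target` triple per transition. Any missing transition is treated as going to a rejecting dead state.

start=q0; accept=q2; q0-x->q1; q0-y->q0; q1-x->q2; q1-y->q0; q2-x->q2; q2-y->q2

States q0..q1 record the length of the longest prefix of `xx` that matches the current input suffix. Reaching q2 means `xx` has been seen, and we stay there forever. Accept from q2.
With 3 states:
        x   y  
>  q0   q1  q0 
   q1   q2  q0 
 * q2   q2  q2 
(> = start, * = accepting)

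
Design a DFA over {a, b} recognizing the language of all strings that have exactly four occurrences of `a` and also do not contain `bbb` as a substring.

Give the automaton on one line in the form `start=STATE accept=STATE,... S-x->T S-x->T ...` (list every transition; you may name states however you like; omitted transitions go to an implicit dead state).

Run two small machines in parallel and take their product. The first has 6 states tracking the count of `a`s, saturating at 5; the second has 4 states tracking partial matches of the forbidden pattern `bbb`. A product state is a pair (one from each), accepting exactly when both do. Equivalent product states are then merged.
A 16-state machine:
          a    b  
>  q0     q1   q2 
   q1     q3   q4 
   q2     q1   q5 
   q3     q6   q7 
   q4     q3   q8 
   q5     q1   q9 
   q6    q10  q11 
   q7     q6  q12 
   q8     q3   q9 
   q9     q9   q9 
 * q10    q9  q13 
   q11   q10  q14 
   q12    q6   q9 
 * q13    q9  q15 
   q14   q10   q9 
 * q15    q9   q9 
(> = start, * = accepting)

start=q0 accept=q10,q13,q15 q0-a->q1 q0-b->q2 q1-a->q3 q1-b->q4 q2-a->q1 q2-b->q5 q3-a->q6 q3-b->q7 q4-a->q3 q4-b->q8 q5-a->q1 q5-b->q9 q6-a->q10 q6-b->q11 q7-a->q6 q7-b->q12 q8-a->q3 q8-b->q9 q9-a->q9 q9-b->q9 q10-a->q9 q10-b->q13 q11-a->q10 q11-b->q14 q12-a->q6 q12-b->q9 q13-a->q9 q13-b->q15 q14-a->q10 q14-b->q9 q15-a->q9 q15-b->q9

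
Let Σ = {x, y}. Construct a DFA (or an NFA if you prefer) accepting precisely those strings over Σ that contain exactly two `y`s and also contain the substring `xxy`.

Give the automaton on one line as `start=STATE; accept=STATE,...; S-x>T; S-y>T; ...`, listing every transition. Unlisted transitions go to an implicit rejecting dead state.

Run two small machines in parallel and take their product. The first has 4 states tracking the count of `y`s, saturating at 3; the second has 4 states tracking whether and how much of `xxy` has been seen. A product state is a pair (one from each), accepting exactly when both do. Minimizing collapses redundant product states.
        x   y  
>  s0   s1  s2 
   s1   s3  s2 
   s2   s4  s5 
   s3   s3  s6 
   s4   s6  s5 
   s5   s5  s5 
   s6   s6  s7 
 * s7   s7  s5 
(> = start, * = accepting)

start=s0; accept=s7; s0-x>s1; s0-y>s2; s1-x>s3; s1-y>s2; s2-x>s4; s2-y>s5; s3-x>s3; s3-y>s6; s4-x>s6; s4-y>s5; s5-x>s5; s5-y>s5; s6-x>s6; s6-y>s7; s7-x>s7; s7-y>s5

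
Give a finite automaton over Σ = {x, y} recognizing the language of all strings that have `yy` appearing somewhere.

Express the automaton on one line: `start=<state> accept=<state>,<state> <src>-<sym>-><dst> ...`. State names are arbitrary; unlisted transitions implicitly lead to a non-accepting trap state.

start=q0 accept=q2 q0-x->q0 q0-y->q1 q1-x->q0 q1-y->q2 q2-x->q2 q2-y->q2

Track how much of `yy` has been matched so far: state q0 is no progress, q2 is the absorbing accept state reached once `yy` has occurred. Intermediate states record partial matches; on a mismatch, fall back to the longest reusable overlap.
3 states suffice.
        x   y  
>  q0   q0  q1 
   q1   q0  q2 
 * q2   q2  q2 
(> = start, * = accepting)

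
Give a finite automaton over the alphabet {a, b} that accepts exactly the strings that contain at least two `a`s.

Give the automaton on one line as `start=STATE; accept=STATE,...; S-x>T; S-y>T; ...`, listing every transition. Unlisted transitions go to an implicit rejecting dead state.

start=S0; accept=S2,S3; S0-a>S1; S0-b>S0; S1-a>S2; S1-b>S1; S2-a>S3; S2-b>S2; S3-a>S3; S3-b>S3

Only the number of `a`s matters, and only up to 3. Make a chain S0 → S1 → S2 → S3 advanced by each `a` (with S3 absorbing); every other symbol self-loops. The accepting set is {S2, S3}.
With 4 states:
        a   b  
>  S0   S1  S0 
   S1   S2  S1 
 * S2   S3  S2 
 * S3   S3  S3 
(> = start, * = accepting)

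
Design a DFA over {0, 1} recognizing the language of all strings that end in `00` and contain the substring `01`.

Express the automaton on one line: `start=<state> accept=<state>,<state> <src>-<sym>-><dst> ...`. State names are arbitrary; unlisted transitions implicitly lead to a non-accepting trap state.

Handle the two conditions separately and then intersect. The first has 3 states tracking how much of the suffix `00` has currently been matched; the second has 3 states tracking whether and how much of `01` has been seen. A product state is a pair (one from each), accepting exactly when both do.
        0   1  
>  q0   q1  q0 
   q1   q2  q3 
   q2   q2  q3 
   q3   q4  q3 
   q4   q5  q3 
 * q5   q5  q3 
(> = start, * = accepting)

start=q0 accept=q5 q0-0->q1 q0-1->q0 q1-0->q2 q1-1->q3 q2-0->q2 q2-1->q3 q3-0->q4 q3-1->q3 q4-0->q5 q4-1->q3 q5-0->q5 q5-1->q3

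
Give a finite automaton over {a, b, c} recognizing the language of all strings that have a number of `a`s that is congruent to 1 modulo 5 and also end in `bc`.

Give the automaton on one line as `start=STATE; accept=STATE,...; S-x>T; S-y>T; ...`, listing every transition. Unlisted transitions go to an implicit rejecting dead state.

Handle the two conditions separately and then intersect. The first has 5 states tracking the count of `a`s modulo 5; the second has 3 states tracking how much of the suffix `bc` has currently been matched. A product state is a pair (one from each), accepting exactly when both do. Equivalent product states are then merged.
        a   b   c  
>  q0   q1  q0  q0 
   q1   q2  q3  q1 
   q2   q4  q2  q2 
   q3   q2  q3  q5 
   q4   q6  q4  q4 
 * q5   q2  q3  q1 
   q6   q0  q6  q6 
(> = start, * = accepting)

start=q0; accept=q5; q0-a>q1; q0-b>q0; q0-c>q0; q1-a>q2; q1-b>q3; q1-c>q1; q2-a>q4; q2-b>q2; q2-c>q2; q3-a>q2; q3-b>q3; q3-c>q5; q4-a>q6; q4-b>q4; q4-c>q4; q5-a>q2; q5-b>q3; q5-c>q1; q6-a>q0; q6-b>q6; q6-c>q6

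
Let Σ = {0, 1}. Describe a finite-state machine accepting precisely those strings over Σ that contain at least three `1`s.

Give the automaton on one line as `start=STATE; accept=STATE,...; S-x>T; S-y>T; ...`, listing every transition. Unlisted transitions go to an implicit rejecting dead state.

Count `1`s, saturating at 4: states s0 through s3 mean 0 through 3 `1`s seen; s4 means more than 3. Each `1` increments (capped at s4); other symbols loop. Accept from {s3, s4}.
With 5 states:
        0   1  
>  s0   s0  s1 
   s1   s1  s2 
   s2   s2  s3 
 * s3   s3  s4 
 * s4   s4  s4 
(> = start, * = accepting)

start=s0; accept=s3,s4; s0-0>s0; s0-1>s1; s1-0>s1; s1-1>s2; s2-0>s2; s2-1>s3; s3-0>s3; s3-1>s4; s4-0>s4; s4-1>s4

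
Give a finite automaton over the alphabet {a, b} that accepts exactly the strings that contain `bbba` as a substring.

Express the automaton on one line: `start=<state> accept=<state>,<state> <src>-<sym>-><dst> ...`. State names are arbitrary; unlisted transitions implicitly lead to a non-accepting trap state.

Track how much of `bbba` has been matched so far: state s0 is no progress, s4 is the absorbing accept state reached once `bbba` has occurred. Intermediate states record partial matches; on a mismatch, fall back to the longest reusable overlap.
5 states suffice.
        a   b  
>  s0   s0  s1 
   s1   s0  s2 
   s2   s0  s3 
   s3   s4  s3 
 * s4   s4  s4 
(> = start, * = accepting)

start=s0 accept=s4 s0-a->s0 s0-b->s1 s1-a->s0 s1-b->s2 s2-a->s0 s2-b->s3 s3-a->s4 s3-b->s3 s4-a->s4 s4-b->s4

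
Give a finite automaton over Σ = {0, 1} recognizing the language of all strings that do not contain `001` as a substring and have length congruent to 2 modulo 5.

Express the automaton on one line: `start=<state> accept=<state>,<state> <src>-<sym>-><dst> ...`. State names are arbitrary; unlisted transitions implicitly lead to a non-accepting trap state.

start=S0 accept=S3,S4,S5 S0-0->S1 S0-1->S2 S1-0->S3 S1-1->S4 S2-0->S5 S2-1->S4 S3-0->S6 S3-1->S7 S4-0->S8 S4-1->S9 S5-0->S6 S5-1->S9 S6-0->S10 S6-1->S11 S7-0->S11 S7-1->S11 S8-0->S10 S8-1->S12 S9-0->S13 S9-1->S12 S10-0->S14 S10-1->S15 S11-0->S15 S11-1->S15 S12-0->S16 S12-1->S0 S13-0->S14 S13-1->S0 S14-0->S17 S14-1->S18 S15-0->S18 S15-1->S18 S16-0->S17 S16-1->S2 S17-0->S3 S17-1->S19 S18-0->S19 S18-1->S19 S19-0->S7 S19-1->S7

Handle the two conditions separately and then intersect. One (4 states) tracks partial matches of the forbidden pattern `001`; the other (5 states) tracks the input length modulo 5. Each combined state is a pair, one component from each; accept when both components accept.
A 20-state machine:
          0    1  
>  S0     S1   S2 
   S1     S3   S4 
   S2     S5   S4 
 * S3     S6   S7 
 * S4     S8   S9 
 * S5     S6   S9 
   S6    S10  S11 
   S7    S11  S11 
   S8    S10  S12 
   S9    S13  S12 
   S10   S14  S15 
   S11   S15  S15 
   S12   S16   S0 
   S13   S14   S0 
   S14   S17  S18 
   S15   S18  S18 
   S16   S17   S2 
   S17    S3  S19 
   S18   S19  S19 
   S19    S7   S7 
(> = start, * = accepting)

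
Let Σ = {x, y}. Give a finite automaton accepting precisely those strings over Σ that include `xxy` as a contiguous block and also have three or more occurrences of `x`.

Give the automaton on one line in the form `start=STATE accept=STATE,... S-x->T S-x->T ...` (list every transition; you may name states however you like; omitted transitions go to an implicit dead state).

start=q0 accept=q8,q10 q0-x->q1 q0-y->q0 q1-x->q2 q1-y->q3 q2-x->q4 q2-y->q5 q3-x->q6 q3-y->q3 q4-x->q7 q4-y->q8 q5-x->q8 q5-y->q5 q6-x->q4 q6-y->q9 q7-x->q7 q7-y->q10 q8-x->q10 q8-y->q8 q9-x->q11 q9-y->q9 q10-x->q10 q10-y->q10 q11-x->q7 q11-y->q12 q12-x->q13 q12-y->q12 q13-x->q7 q13-y->q14 q14-x->q13 q14-y->q14

Run two small machines in parallel and take their product. One (4 states) tracks whether and how much of `xxy` has been seen; the other (5 states) tracks the count of `x`s, saturating at 4. Each combined state is a pair, one component from each; accept when both components accept.
15 states suffice.
          x    y  
>  q0     q1   q0 
   q1     q2   q3 
   q2     q4   q5 
   q3     q6   q3 
   q4     q7   q8 
   q5     q8   q5 
   q6     q4   q9 
   q7     q7  q10 
 * q8    q10   q8 
   q9    q11   q9 
 * q10   q10  q10 
   q11    q7  q12 
   q12   q13  q12 
   q13    q7  q14 
   q14   q13  q14 
(> = start, * = accepting)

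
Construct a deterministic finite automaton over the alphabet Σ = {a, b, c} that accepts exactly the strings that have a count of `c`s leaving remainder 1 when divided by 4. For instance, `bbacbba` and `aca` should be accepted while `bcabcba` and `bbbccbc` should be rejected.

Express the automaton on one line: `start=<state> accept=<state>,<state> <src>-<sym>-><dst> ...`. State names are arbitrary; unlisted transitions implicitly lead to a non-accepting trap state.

start=s0 accept=s1 s0-a->s0 s0-b->s0 s0-c->s1 s1-a->s1 s1-b->s1 s1-c->s2 s2-a->s2 s2-b->s2 s2-c->s3 s3-a->s3 s3-b->s3 s3-c->s0

Keep the running count of `c`s modulo 4: each `c` advances along the cycle s0 → s1 → s2 → s3 → s0 while other symbols loop. Accept at s1.
        a   b   c  
>  s0   s0  s0  s1 
 * s1   s1  s1  s2 
   s2   s2  s2  s3 
   s3   s3  s3  s0 
(> = start, * = accepting)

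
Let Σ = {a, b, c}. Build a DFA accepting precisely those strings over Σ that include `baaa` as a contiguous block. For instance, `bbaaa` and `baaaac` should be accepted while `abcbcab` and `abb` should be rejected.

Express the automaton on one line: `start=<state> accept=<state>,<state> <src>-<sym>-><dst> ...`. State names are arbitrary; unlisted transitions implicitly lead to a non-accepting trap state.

start=q0 accept=q4 q0-a->q0 q0-b->q1 q0-c->q0 q1-a->q2 q1-b->q1 q1-c->q0 q2-a->q3 q2-b->q1 q2-c->q0 q3-a->q4 q3-b->q1 q3-c->q0 q4-a->q4 q4-b->q4 q4-c->q4

Track how much of `baaa` has been matched so far: state q0 is no progress, q4 is the absorbing accept state reached once `baaa` has occurred. Intermediate states record partial matches; on a mismatch, fall back to the longest reusable overlap.
A 5-state machine:
        a   b   c  
>  q0   q0  q1  q0 
   q1   q2  q1  q0 
   q2   q3  q1  q0 
   q3   q4  q1  q0 
 * q4   q4  q4  q4 
(> = start, * = accepting)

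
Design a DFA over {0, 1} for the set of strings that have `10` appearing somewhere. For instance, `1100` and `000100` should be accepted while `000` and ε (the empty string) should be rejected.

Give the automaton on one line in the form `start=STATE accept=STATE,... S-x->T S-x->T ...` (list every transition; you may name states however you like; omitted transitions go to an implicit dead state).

Track how much of `10` has been matched so far: state q0 is no progress, q2 is the absorbing accept state reached once `10` has occurred. Intermediate states record partial matches; on a mismatch, fall back to the longest reusable overlap.
3 states suffice.
        0   1  
>  q0   q0  q1 
   q1   q2  q1 
 * q2   q2  q2 
(> = start, * = accepting)

start=q0 accept=q2 q0-0->q0 q0-1->q1 q1-0->q2 q1-1->q1 q2-0->q2 q2-1->q2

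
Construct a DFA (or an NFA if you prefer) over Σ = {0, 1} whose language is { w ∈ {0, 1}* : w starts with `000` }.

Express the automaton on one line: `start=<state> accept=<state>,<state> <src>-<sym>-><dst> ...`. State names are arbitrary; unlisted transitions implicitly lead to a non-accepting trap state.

start=S0 accept=S3 S0-0->S1 S0-1->S4 S1-0->S2 S1-1->S4 S2-0->S3 S2-1->S4 S3-0->S3 S3-1->S3 S4-0->S4 S4-1->S4

Walk along `000` while the input agrees: from S0 take `0` to S1, and so on. Any deviation drops to the rejecting sink S4. Once S3 is reached the prefix is confirmed and every continuation is accepted.
A 5-state machine:
        0   1  
>  S0   S1  S4 
   S1   S2  S4 
   S2   S3  S4 
 * S3   S3  S3 
   S4   S4  S4 
(> = start, * = accepting)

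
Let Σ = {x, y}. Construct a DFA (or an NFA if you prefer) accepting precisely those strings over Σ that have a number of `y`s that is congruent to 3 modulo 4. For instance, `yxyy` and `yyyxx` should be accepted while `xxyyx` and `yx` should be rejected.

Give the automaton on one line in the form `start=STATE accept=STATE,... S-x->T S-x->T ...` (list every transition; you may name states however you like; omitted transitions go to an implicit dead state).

Keep the running count of `y`s modulo 4: each `y` advances along the cycle A → B → C → D → A while other symbols loop. Accept at D.
With 4 states:
       x  y 
>  A   A  B 
   B   B  C 
   C   C  D 
 * D   D  A 
(> = start, * = accepting)

start=A accept=D A-x->A A-y->B B-x->B B-y->C C-x->C C-y->D D-x->D D-y->A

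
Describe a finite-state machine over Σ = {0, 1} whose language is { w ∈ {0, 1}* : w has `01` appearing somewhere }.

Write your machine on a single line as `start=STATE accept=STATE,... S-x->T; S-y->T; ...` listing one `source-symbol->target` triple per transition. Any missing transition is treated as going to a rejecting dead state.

Track how much of `01` has been matched so far: state A is no progress, C is the absorbing accept state reached once `01` has occurred. Intermediate states record partial matches; on a mismatch, fall back to the longest reusable overlap.
       0  1 
>  A   B  A 
   B   B  C 
 * C   C  C 
(> = start, * = accepting)

start=A; accept=C; A-0->B; A-1->A; B-0->B; B-1->C; C-0->C; C-1->C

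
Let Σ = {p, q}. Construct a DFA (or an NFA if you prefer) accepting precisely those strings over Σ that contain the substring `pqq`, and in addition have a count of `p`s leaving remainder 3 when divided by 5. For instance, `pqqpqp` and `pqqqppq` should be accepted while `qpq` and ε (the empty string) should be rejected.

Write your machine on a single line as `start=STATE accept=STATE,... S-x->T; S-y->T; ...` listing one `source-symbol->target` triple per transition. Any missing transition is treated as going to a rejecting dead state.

start=S0; accept=S12; S0-p->S1; S0-q->S0; S1-p->S2; S1-q->S3; S2-p->S4; S2-q->S5; S3-p->S2; S3-q->S6; S4-p->S7; S4-q->S8; S5-p->S4; S5-q->S9; S6-p->S9; S6-q->S6; S7-p->S10; S7-q->S11; S8-p->S7; S8-q->S12; S9-p->S12; S9-q->S9; S10-p->S1; S10-q->S13; S11-p->S10; S11-q->S14; S12-p->S14; S12-q->S12; S13-p->S1; S13-q->S15; S14-p->S15; S14-q->S14; S15-p->S6; S15-q->S15

Build one automaton per condition and run them in lockstep. One (4 states) tracks whether and how much of `pqq` has been seen; the other (5 states) tracks the count of `p`s modulo 5. Each combined state is a pair, one component from each; accept when both components accept.
A 16-state machine:
          p    q  
>  S0     S1   S0 
   S1     S2   S3 
   S2     S4   S5 
   S3     S2   S6 
   S4     S7   S8 
   S5     S4   S9 
   S6     S9   S6 
   S7    S10  S11 
   S8     S7  S12 
   S9    S12   S9 
   S10    S1  S13 
   S11   S10  S14 
 * S12   S14  S12 
   S13    S1  S15 
   S14   S15  S14 
   S15    S6  S15 
(> = start, * = accepting)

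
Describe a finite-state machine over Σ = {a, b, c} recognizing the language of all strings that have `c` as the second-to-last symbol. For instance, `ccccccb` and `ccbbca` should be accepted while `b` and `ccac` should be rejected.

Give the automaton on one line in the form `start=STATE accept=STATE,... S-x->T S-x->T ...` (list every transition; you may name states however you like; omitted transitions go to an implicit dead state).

start=q0 accept=q10,q11,q12 q0-a->q1 q0-b->q2 q0-c->q3 q1-a->q4 q1-b->q5 q1-c->q6 q2-a->q7 q2-b->q8 q2-c->q9 q3-a->q10 q3-b->q11 q3-c->q12 q4-a->q4 q4-b->q5 q4-c->q6 q5-a->q7 q5-b->q8 q5-c->q9 q6-a->q10 q6-b->q11 q6-c->q12 q7-a->q4 q7-b->q5 q7-c->q6 q8-a->q7 q8-b->q8 q8-c->q9 q9-a->q10 q9-b->q11 q9-c->q12 q10-a->q4 q10-b->q5 q10-c->q6 q11-a->q7 q11-b->q8 q11-c->q9 q12-a->q10 q12-b->q11 q12-c->q12

A DFA must remember the last 2 symbols (since which symbol is second-to-last isn't known until the input ends). Use one state per possible window of the last ≤2 symbols; accept from those whose window starts with `c`.
          a    b    c  
>  q0     q1   q2   q3 
   q1     q4   q5   q6 
   q2     q7   q8   q9 
   q3    q10  q11  q12 
   q4     q4   q5   q6 
   q5     q7   q8   q9 
   q6    q10  q11  q12 
   q7     q4   q5   q6 
   q8     q7   q8   q9 
   q9    q10  q11  q12 
 * q10    q4   q5   q6 
 * q11    q7   q8   q9 
 * q12   q10  q11  q12 
(> = start, * = accepting)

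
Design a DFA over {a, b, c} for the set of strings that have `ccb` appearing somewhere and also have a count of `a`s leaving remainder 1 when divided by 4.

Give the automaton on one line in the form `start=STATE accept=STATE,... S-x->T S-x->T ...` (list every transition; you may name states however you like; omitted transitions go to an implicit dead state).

Handle the two conditions separately and then intersect. The first has 4 states tracking whether and how much of `ccb` has been seen; the second has 4 states tracking the count of `a`s modulo 4. A product state is a pair (one from each), accepting exactly when both do.
A 16-state machine:
          a    b    c  
>  q0     q1   q0   q2 
   q1     q3   q1   q4 
   q2     q1   q0   q5 
   q3     q6   q3   q7 
   q4     q3   q1   q8 
   q5     q1   q9   q5 
   q6     q0   q6  q10 
   q7     q6   q3  q11 
   q8     q3  q12   q8 
   q9    q12   q9   q9 
   q10    q0   q6  q13 
   q11    q6  q14  q11 
 * q12   q14  q12  q12 
   q13    q0  q15  q13 
   q14   q15  q14  q14 
   q15    q9  q15  q15 
(> = start, * = accepting)

start=q0 accept=q12 q0-a->q1 q0-b->q0 q0-c->q2 q1-a->q3 q1-b->q1 q1-c->q4 q2-a->q1 q2-b->q0 q2-c->q5 q3-a->q6 q3-b->q3 q3-c->q7 q4-a->q3 q4-b->q1 q4-c->q8 q5-a->q1 q5-b->q9 q5-c->q5 q6-a->q0 q6-b->q6 q6-c->q10 q7-a->q6 q7-b->q3 q7-c->q11 q8-a->q3 q8-b->q12 q8-c->q8 q9-a->q12 q9-b->q9 q9-c->q9 q10-a->q0 q10-b->q6 q10-c->q13 q11-a->q6 q11-b->q14 q11-c->q11 q12-a->q14 q12-b->q12 q12-c->q12 q13-a->q0 q13-b->q15 q13-c->q13 q14-a->q15 q14-b->q14 q14-c->q14 q15-a->q9 q15-b->q15 q15-c->q15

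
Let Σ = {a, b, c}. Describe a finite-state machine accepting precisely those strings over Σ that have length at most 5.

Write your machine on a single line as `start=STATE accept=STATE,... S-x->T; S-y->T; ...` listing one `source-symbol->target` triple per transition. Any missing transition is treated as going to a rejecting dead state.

start=q0; accept=q0,q1,q2,q3,q4,q5; q0-a->q1; q0-b->q1; q0-c->q1; q1-a->q2; q1-b->q2; q1-c->q2; q2-a->q3; q2-b->q3; q2-c->q3; q3-a->q4; q3-b->q4; q3-c->q4; q4-a->q5; q4-b->q5; q4-c->q5; q5-a->q6; q5-b->q6; q5-c->q6; q6-a->q6; q6-b->q6; q6-c->q6

Count input length up to 6: every symbol moves from q0 toward q6, which means 'more than 5' and absorbs. Accept from {q0, q1, q2, q3, q4, q5}.
A 7-state machine:
        a   b   c  
>* q0   q1  q1  q1 
 * q1   q2  q2  q2 
 * q2   q3  q3  q3 
 * q3   q4  q4  q4 
 * q4   q5  q5  q5 
 * q5   q6  q6  q6 
   q6   q6  q6  q6 
(> = start, * = accepting)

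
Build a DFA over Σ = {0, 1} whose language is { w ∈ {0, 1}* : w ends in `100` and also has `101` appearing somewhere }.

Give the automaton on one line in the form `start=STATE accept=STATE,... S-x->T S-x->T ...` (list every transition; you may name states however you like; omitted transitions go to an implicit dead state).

Handle the two conditions separately and then intersect. The first has 4 states tracking how much of the suffix `100` has currently been matched; the second has 4 states tracking whether and how much of `101` has been seen. A product state is a pair (one from each), accepting exactly when both do.
With 8 states:
        0   1  
>  q0   q0  q1 
   q1   q2  q1 
   q2   q3  q4 
   q3   q0  q1 
   q4   q5  q4 
   q5   q6  q4 
 * q6   q7  q4 
   q7   q7  q4 
(> = start, * = accepting)

start=q0 accept=q6 q0-0->q0 q0-1->q1 q1-0->q2 q1-1->q1 q2-0->q3 q2-1->q4 q3-0->q0 q3-1->q1 q4-0->q5 q4-1->q4 q5-0->q6 q5-1->q4 q6-0->q7 q6-1->q4 q7-0->q7 q7-1->q4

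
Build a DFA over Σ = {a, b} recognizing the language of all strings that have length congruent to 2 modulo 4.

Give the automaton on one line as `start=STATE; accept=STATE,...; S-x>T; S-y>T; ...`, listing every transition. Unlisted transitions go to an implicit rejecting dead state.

start=s0; accept=s2; s0-a>s1; s0-b>s1; s1-a>s2; s1-b>s2; s2-a>s3; s2-b>s3; s3-a>s0; s3-b>s0

Only the length mod 4 matters, so use a 4-cycle: from any state, every input symbol moves to the next state, wrapping s3 back to s0. Mark s2 accepting.
        a   b  
>  s0   s1  s1 
   s1   s2  s2 
 * s2   s3  s3 
   s3   s0  s0 
(> = start, * = accepting)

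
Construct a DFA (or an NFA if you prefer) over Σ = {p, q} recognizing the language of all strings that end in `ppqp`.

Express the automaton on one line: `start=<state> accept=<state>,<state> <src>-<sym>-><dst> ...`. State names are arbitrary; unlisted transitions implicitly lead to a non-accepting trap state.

start=S0 accept=S4 S0-p->S1 S0-q->S0 S1-p->S2 S1-q->S0 S2-p->S2 S2-q->S3 S3-p->S4 S3-q->S0 S4-p->S2 S4-q->S0

Let each state record the length of the longest suffix of the input read so far that is also a prefix of `ppqp`. S1 means the last symbol is `p`; S2 means the last 2 symbols are `pp`; S3 means the last 3 symbols are `ppq`; S4 means the last 4 symbols are `ppqp`. Accept only at S4, where the string currently ends in `ppqp`.
A 5-state machine:
        p   q  
>  S0   S1  S0 
   S1   S2  S0 
   S2   S2  S3 
   S3   S4  S0 
 * S4   S2  S0 
(> = start, * = accepting)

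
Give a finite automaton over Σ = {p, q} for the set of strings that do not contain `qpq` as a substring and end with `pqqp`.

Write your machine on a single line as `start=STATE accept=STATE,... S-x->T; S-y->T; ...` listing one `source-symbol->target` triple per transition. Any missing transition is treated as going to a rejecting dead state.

Run two small machines in parallel and take their product. The first has 4 states tracking partial matches of the forbidden pattern `qpq`; the second has 5 states tracking how much of the suffix `pqqp` has currently been matched. A product state is a pair (one from each), accepting exactly when both do. Minimizing collapses redundant product states.
An 8-state machine:
        p   q  
>  s0   s1  s2 
   s1   s1  s3 
   s2   s4  s2 
   s3   s4  s5 
   s4   s1  s6 
   s5   s7  s2 
   s6   s6  s6 
 * s7   s1  s6 
(> = start, * = accepting)

start=s0; accept=s7; s0-p->s1; s0-q->s2; s1-p->s1; s1-q->s3; s2-p->s4; s2-q->s2; s3-p->s4; s3-q->s5; s4-p->s1; s4-q->s6; s5-p->s7; s5-q->s2; s6-p->s6; s6-q->s6; s7-p->s1; s7-q->s6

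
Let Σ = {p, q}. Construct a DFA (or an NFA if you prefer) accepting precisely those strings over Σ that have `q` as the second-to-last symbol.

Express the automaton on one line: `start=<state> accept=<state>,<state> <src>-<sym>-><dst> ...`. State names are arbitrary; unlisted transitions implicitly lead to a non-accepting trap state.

Because acceptance depends on a position counted from the end, the machine has to buffer the most recent 2 symbols. Make each state the string of the last up-to-2 symbols read; on input `x` shift the window left and append `x`. Accept when the buffered window has length 2 and begins with `q`.
With 7 states:
        p   q  
>  s0   s1  s2 
   s1   s3  s4 
   s2   s5  s6 
   s3   s3  s4 
   s4   s5  s6 
 * s5   s3  s4 
 * s6   s5  s6 
(> = start, * = accepting)

start=s0 accept=s5,s6 s0-p->s1 s0-q->s2 s1-p->s3 s1-q->s4 s2-p->s5 s2-q->s6 s3-p->s3 s3-q->s4 s4-p->s5 s4-q->s6 s5-p->s3 s5-q->s4 s6-p->s5 s6-q->s6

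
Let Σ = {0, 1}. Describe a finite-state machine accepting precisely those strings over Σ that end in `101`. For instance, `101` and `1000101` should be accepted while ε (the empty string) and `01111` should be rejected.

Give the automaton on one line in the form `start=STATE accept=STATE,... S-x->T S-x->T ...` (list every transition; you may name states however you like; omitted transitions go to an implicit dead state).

start=s0 accept=s3 s0-0->s0 s0-1->s1 s1-0->s2 s1-1->s1 s2-0->s0 s2-1->s3 s3-0->s2 s3-1->s1

Remember how much of `101` the current input suffix matches. State s0 means no match yet; s1 means the last symbol is `1`; s2 means the last 2 symbols are `10`; s3 means the last 3 symbols are `101`. Only s3 accepts. On a mismatch, fall back to the longest proper suffix that is still a prefix of `101`.
A 4-state machine:
        0   1  
>  s0   s0  s1 
   s1   s2  s1 
   s2   s0  s3 
 * s3   s2  s1 
(> = start, * = accepting)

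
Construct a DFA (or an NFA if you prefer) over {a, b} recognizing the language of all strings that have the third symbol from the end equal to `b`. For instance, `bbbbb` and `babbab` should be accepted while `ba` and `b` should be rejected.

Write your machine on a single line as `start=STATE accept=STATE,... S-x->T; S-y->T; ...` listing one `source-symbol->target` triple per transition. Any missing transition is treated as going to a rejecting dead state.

start=q0; accept=q11,q12,q13,q14; q0-a->q1; q0-b->q2; q1-a->q3; q1-b->q4; q2-a->q5; q2-b->q6; q3-a->q7; q3-b->q8; q4-a->q9; q4-b->q10; q5-a->q11; q5-b->q12; q6-a->q13; q6-b->q14; q7-a->q7; q7-b->q8; q8-a->q9; q8-b->q10; q9-a->q11; q9-b->q12; q10-a->q13; q10-b->q14; q11-a->q7; q11-b->q8; q12-a->q9; q12-b->q10; q13-a->q11; q13-b->q12; q14-a->q13; q14-b->q14

Because acceptance depends on a position counted from the end, the machine has to buffer the most recent 3 symbols. Make each state the string of the last up-to-3 symbols read; on input `x` shift the window left and append `x`. Accept when the buffered window has length 3 and begins with `b`.
A 15-state machine:
          a    b  
>  q0     q1   q2 
   q1     q3   q4 
   q2     q5   q6 
   q3     q7   q8 
   q4     q9  q10 
   q5    q11  q12 
   q6    q13  q14 
   q7     q7   q8 
   q8     q9  q10 
   q9    q11  q12 
   q10   q13  q14 
 * q11    q7   q8 
 * q12    q9  q10 
 * q13   q11  q12 
 * q14   q13  q14 
(> = start, * = accepting)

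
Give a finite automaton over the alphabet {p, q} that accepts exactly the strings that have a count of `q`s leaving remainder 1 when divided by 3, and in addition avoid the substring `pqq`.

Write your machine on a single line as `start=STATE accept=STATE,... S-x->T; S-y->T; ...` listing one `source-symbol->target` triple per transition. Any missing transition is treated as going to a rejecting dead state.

start=S0; accept=S2,S3,S4; S0-p->S1; S0-q->S2; S1-p->S1; S1-q->S3; S2-p->S4; S2-q->S5; S3-p->S4; S3-q->S6; S4-p->S4; S4-q->S7; S5-p->S8; S5-q->S0; S6-p->S6; S6-q->S6; S7-p->S8; S7-q->S6; S8-p->S8; S8-q->S9; S9-p->S1; S9-q->S6

Handle the two conditions separately and then intersect. One (3 states) tracks the count of `q`s modulo 3; the other (4 states) tracks partial matches of the forbidden pattern `pqq`. Each combined state is a pair, one component from each; accept when both components accept. Equivalent product states are then merged.
A 10-state machine:
        p   q  
>  S0   S1  S2 
   S1   S1  S3 
 * S2   S4  S5 
 * S3   S4  S6 
 * S4   S4  S7 
   S5   S8  S0 
   S6   S6  S6 
   S7   S8  S6 
   S8   S8  S9 
   S9   S1  S6 
(> = start, * = accepting)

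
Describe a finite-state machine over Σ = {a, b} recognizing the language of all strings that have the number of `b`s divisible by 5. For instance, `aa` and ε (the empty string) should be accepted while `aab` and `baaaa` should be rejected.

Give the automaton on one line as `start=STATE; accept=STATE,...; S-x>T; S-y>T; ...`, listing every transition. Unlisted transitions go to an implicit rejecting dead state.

start=S0; accept=S0; S0-a>S0; S0-b>S1; S1-a>S1; S1-b>S2; S2-a>S2; S2-b>S3; S3-a>S3; S3-b>S4; S4-a>S4; S4-b>S0

The only thing that matters is how many `b`s have appeared, reduced mod 5. Use one state per residue: S0 for 0, …, S4 for 4. Reading `b` moves to the next residue; anything else stays put. S0 is accepting.
        a   b  
>* S0   S0  S1 
   S1   S1  S2 
   S2   S2  S3 
   S3   S3  S4 
   S4   S4  S0 
(> = start, * = accepting)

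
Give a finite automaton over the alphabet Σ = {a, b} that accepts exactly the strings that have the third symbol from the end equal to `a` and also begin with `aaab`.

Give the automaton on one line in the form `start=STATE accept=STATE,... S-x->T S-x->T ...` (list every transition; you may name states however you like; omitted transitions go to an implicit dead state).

start=S0 accept=S5,S6,S7,S12 S0-a->S1 S0-b->S2 S1-a->S3 S1-b->S2 S2-a->S2 S2-b->S2 S3-a->S4 S3-b->S2 S4-a->S2 S4-b->S5 S5-a->S6 S5-b->S7 S6-a->S8 S6-b->S9 S7-a->S10 S7-b->S11 S8-a->S12 S8-b->S5 S9-a->S6 S9-b->S7 S10-a->S8 S10-b->S9 S11-a->S10 S11-b->S11 S12-a->S12 S12-b->S5

Build one automaton per condition and run them in lockstep. One (15 states) tracks the last 3 symbols read; the other (6 states) tracks whether the input so far still matches the prefix `aaab`. Each combined state is a pair, one component from each; accept when both components accept. Equivalent product states are then merged.
          a    b  
>  S0     S1   S2 
   S1     S3   S2 
   S2     S2   S2 
   S3     S4   S2 
   S4     S2   S5 
 * S5     S6   S7 
 * S6     S8   S9 
 * S7    S10  S11 
   S8    S12   S5 
   S9     S6   S7 
   S10    S8   S9 
   S11   S10  S11 
 * S12   S12   S5 
(> = start, * = accepting)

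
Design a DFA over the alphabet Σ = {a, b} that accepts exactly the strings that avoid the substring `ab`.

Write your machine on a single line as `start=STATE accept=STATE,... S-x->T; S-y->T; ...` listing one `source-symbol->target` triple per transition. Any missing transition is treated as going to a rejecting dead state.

start=q0; accept=q0,q1; q0-a->q1; q0-b->q0; q1-a->q1; q1-b->q2; q2-a->q2; q2-b->q2

Track partial matches of the forbidden pattern `ab`. State q2 is a dead state reached once `ab` has occurred; every other state accepts. q0 means no part of `ab` is currently matched.
        a   b  
>* q0   q1  q0 
 * q1   q1  q2 
   q2   q2  q2 
(> = start, * = accepting)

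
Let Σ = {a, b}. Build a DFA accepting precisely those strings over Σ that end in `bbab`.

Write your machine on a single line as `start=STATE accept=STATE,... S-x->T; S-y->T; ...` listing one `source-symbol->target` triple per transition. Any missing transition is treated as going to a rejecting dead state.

Remember how much of `bbab` the current input suffix matches. State q0 means no match yet; q1 means the last symbol is `b`; q2 means the last 2 symbols are `bb`; q3 means the last 3 symbols are `bba`; q4 means the last 4 symbols are `bbab`. Only q4 accepts. On a mismatch, fall back to the longest proper suffix that is still a prefix of `bbab`.
        a   b  
>  q0   q0  q1 
   q1   q0  q2 
   q2   q3  q2 
   q3   q0  q4 
 * q4   q0  q2 
(> = start, * = accepting)

start=q0; accept=q4; q0-a->q0; q0-b->q1; q1-a->q0; q1-b->q2; q2-a->q3; q2-b->q2; q3-a->q0; q3-b->q4; q4-a->q0; q4-b->q2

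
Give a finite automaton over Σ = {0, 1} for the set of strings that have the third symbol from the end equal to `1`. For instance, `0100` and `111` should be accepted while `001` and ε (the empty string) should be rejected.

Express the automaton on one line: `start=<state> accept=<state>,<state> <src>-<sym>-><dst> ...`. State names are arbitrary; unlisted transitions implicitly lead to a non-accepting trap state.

Because acceptance depends on a position counted from the end, the machine has to buffer the most recent 3 symbols. Make each state the string of the last up-to-3 symbols read; on input `x` shift the window left and append `x`. Accept when the buffered window has length 3 and begins with `1`.
15 states suffice.
          0    1  
>  q0     q1   q2 
   q1     q3   q4 
   q2     q5   q6 
   q3     q7   q8 
   q4     q9  q10 
   q5    q11  q12 
   q6    q13  q14 
   q7     q7   q8 
   q8     q9  q10 
   q9    q11  q12 
   q10   q13  q14 
 * q11    q7   q8 
 * q12    q9  q10 
 * q13   q11  q12 
 * q14   q13  q14 
(> = start, * = accepting)

start=q0 accept=q11,q12,q13,q14 q0-0->q1 q0-1->q2 q1-0->q3 q1-1->q4 q2-0->q5 q2-1->q6 q3-0->q7 q3-1->q8 q4-0->q9 q4-1->q10 q5-0->q11 q5-1->q12 q6-0->q13 q6-1->q14 q7-0->q7 q7-1->q8 q8-0->q9 q8-1->q10 q9-0->q11 q9-1->q12 q10-0->q13 q10-1->q14 q11-0->q7 q11-1->q8 q12-0->q9 q12-1->q10 q13-0->q11 q13-1->q12 q14-0->q13 q14-1->q14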